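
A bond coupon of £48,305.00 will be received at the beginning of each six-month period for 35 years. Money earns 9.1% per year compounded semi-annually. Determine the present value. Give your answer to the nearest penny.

£1,060,678.86

This is an annuity due: 70 payments of £48,305.00 at the beginning of each six-month period.
Periodic rate r = 0.091/2 per half-year; n is counted in half-years.
PV = PMT × [(1 − (1+r)^−n)/r] × (1+r) = 48,305 × [1 − (1+r)^−70] / r × (1+r) = £1,060,678.86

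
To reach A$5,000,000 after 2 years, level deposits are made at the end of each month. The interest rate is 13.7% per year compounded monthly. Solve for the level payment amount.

A$182,273.07

Level ordinary annuity; solve FV = PMT × [((1+r)^n − 1)/r] for PMT.
Periodic rate r = 0.137/12 per month; n is counted in months.
With n = 24: PMT = 5,000,000 / ([((1+r)^n − 1)/r]) = A$182,273.07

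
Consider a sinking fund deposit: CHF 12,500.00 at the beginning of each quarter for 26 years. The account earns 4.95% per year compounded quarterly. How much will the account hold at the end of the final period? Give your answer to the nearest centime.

CHF 2,652,024.31

This is an annuity due: 104 deposits of CHF 12,500.00 at the beginning of each quarter.
Periodic rate r = 0.0495/4 per quarter; n is counted in quarters.
FV = PMT × [((1+r)^n − 1)/r] × (1+r) = 12,500 × [(1+r)^104 − 1] / r × (1+r) = CHF 2,652,024.31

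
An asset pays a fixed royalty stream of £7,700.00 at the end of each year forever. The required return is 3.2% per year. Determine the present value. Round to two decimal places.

Periodic rate r = 0.032 per year.
Level perpetuity: PV = PMT / r = 7,700 / (0.032) = £240,625.00.

£240,625.00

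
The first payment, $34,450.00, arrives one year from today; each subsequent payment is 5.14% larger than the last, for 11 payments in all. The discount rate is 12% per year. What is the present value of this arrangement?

Periodic rate r = 0.12 per year.
Growing ordinary annuity: PV = PMT₁ × [1 − ((1+g)/(1+r))^n] / (r − g) = 34,450 × [1 − ((1+0.0514)/(1+r))^11] / (r − 0.0514) = $251,624.96.

$251,624.96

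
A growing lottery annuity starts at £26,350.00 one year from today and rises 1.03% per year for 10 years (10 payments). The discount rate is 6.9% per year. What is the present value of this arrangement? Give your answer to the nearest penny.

Periodic rate r = 0.069 per year.
Growing ordinary annuity: PV = PMT₁ × [1 − ((1+g)/(1+r))^n] / (r − g) = 26,350 × [1 − ((1+0.0103)/(1+r))^10] / (r − 0.0103) = £193,699.53.

£193,699.53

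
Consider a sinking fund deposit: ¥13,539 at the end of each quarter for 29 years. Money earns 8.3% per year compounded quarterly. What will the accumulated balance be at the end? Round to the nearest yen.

¥6,414,233

This is an ordinary annuity: 116 deposits of ¥13,539 at the end of each quarter.
Periodic rate r = 0.083/4 per quarter; n is counted in quarters.
FV = PMT × [((1+r)^n − 1)/r] = 13,539 × [(1+r)^116 − 1] / r = ¥6,414,233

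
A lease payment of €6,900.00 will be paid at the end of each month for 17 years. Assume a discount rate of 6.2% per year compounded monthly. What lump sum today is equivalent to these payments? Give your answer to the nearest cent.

€868,748.50

This is an ordinary annuity: 204 payments of €6,900.00 at the end of each month.
Periodic rate r = 0.062/12 per month; n is counted in months.
PV = PMT × [(1 − (1+r)^−n)/r] = 6,900 × [1 − (1+r)^−204] / r = €868,748.50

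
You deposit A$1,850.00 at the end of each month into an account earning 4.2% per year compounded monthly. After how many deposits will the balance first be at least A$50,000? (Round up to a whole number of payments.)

26 payments

Periodic rate r = 0.042/12 per month; n is counted in months.
Ordinary annuity FV: 50,000 = 1,850 × [((1+r)^n − 1)/r].
(1+r)^n = 1 + 50,000 × r / 1,850, so n = ln(1 + 50,000·r/1,850) / ln(1+r) = 25.87.
Round up to a whole number of payments: n = 26.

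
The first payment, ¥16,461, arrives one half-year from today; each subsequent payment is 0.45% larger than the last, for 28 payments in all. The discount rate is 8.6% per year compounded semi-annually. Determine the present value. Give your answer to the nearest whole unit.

Periodic rate r = 0.086/2 per half-year; n is counted in half-years.
Growing ordinary annuity: PV = PMT₁ × [1 − ((1+g)/(1+r))^n] / (r − g) = 16,461 × [1 − ((1+0.0045)/(1+r))^28] / (r − 0.0045) = ¥278,405.

¥278,405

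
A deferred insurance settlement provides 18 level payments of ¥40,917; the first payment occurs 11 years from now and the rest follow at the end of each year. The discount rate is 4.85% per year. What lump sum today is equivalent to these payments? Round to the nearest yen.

¥301,386

Ordinary annuity of 18 payments, first payment at period 11.
Periodic rate r = 0.0485 per year.
The ordinary-annuity PV formula values the stream one period before the first payment (period 10); discount that back 10 periods:
PV₀ = 40,917 × [1 − (1+r)^−18] / r × (1+r)^−10 = ¥301,386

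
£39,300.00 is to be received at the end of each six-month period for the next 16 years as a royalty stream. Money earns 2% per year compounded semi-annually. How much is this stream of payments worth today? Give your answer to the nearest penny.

£1,071,694.87

This is an ordinary annuity: 32 payments of £39,300.00 at the end of each six-month period.
Periodic rate r = 0.02/2 per half-year; n is counted in half-years.
PV = PMT × [(1 − (1+r)^−n)/r] = 39,300 × [1 − (1+r)^−32] / r = £1,071,694.87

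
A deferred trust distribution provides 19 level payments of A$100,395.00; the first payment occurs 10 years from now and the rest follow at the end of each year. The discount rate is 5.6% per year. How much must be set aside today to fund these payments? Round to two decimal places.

Ordinary annuity of 19 payments, first payment at period 10.
Periodic rate r = 0.056 per year.
The ordinary-annuity PV formula values the stream one period before the first payment (period 9); discount that back 9 periods:
PV₀ = 100,395 × [1 − (1+r)^−19] / r × (1+r)^−9 = A$707,981.59

A$707,981.59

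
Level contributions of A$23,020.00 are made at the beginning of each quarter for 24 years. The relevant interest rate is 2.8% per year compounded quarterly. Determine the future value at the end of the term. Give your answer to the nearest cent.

A$3,157,837.15

This is an annuity due: 96 deposits of A$23,020.00 at the beginning of each quarter.
Periodic rate r = 0.028/4 per quarter; n is counted in quarters.
FV = PMT × [((1+r)^n − 1)/r] × (1+r) = 23,020 × [(1+r)^96 − 1] / r × (1+r) = A$3,157,837.15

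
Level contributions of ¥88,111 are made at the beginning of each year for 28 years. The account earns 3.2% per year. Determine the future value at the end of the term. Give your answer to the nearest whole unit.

This is an annuity due: 28 deposits of ¥88,111 at the beginning of each year.
Periodic rate r = 0.032 per year.
FV = PMT × [((1+r)^n − 1)/r] × (1+r) = 88,111 × [(1+r)^28 − 1] / r × (1+r) = ¥4,022,643

¥4,022,643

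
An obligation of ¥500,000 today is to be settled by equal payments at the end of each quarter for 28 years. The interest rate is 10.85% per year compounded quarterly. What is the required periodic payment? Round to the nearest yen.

Level ordinary annuity; solve PV = PMT × [(1 − (1+r)^−n)/r] for PMT.
Periodic rate r = 0.1085/4 per quarter; n is counted in quarters.
With n = 112: PMT = 500,000 / ([(1 − (1+r)^−n)/r]) = ¥14,275

¥14,275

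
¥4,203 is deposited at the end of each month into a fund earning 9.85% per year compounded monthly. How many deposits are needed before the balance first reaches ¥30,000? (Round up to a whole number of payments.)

Periodic rate r = 0.0985/12 per month; n is counted in months.
Ordinary annuity FV: 30,000 = 4,203 × [((1+r)^n − 1)/r].
(1+r)^n = 1 + 30,000 × r / 4,203, so n = ln(1 + 30,000·r/4,203) / ln(1+r) = 6.96.
Round up to a whole number of payments: n = 7.

7 payments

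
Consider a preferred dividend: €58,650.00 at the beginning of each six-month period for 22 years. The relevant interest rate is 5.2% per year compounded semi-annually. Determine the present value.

€1,566,321.81

This is an annuity due: 44 payments of €58,650.00 at the beginning of each six-month period.
Periodic rate r = 0.052/2 per half-year; n is counted in half-years.
PV = PMT × [(1 − (1+r)^−n)/r] × (1+r) = 58,650 × [1 − (1+r)^−44] / r × (1+r) = €1,566,321.81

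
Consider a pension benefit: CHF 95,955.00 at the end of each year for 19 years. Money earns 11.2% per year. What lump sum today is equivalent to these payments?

CHF 742,753.20

This is an ordinary annuity: 19 payments of CHF 95,955.00 at the end of each year.
Periodic rate r = 0.112 per year.
PV = PMT × [(1 − (1+r)^−n)/r] = 95,955 × [1 − (1+r)^−19] / r = CHF 742,753.20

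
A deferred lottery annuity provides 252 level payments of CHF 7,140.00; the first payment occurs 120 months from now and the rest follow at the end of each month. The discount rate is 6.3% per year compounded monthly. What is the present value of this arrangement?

Ordinary annuity of 252 payments, first payment at period 120.
Periodic rate r = 0.063/12 per month; n is counted in months.
The ordinary-annuity PV formula values the stream one period before the first payment (period 119); discount that back 119 periods:
PV₀ = 7,140 × [1 − (1+r)^−252] / r × (1+r)^−119 = CHF 534,409.31

CHF 534,409.31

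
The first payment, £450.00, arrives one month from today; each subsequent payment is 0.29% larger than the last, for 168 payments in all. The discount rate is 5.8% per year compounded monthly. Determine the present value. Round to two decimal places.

Periodic rate r = 0.058/12 per month; n is counted in months.
Growing ordinary annuity: PV = PMT₁ × [1 − ((1+g)/(1+r))^n] / (r − g) = 450 × [1 − ((1+0.0029)/(1+r))^168] / (r − 0.0029) = £64,339.96.

£64,339.96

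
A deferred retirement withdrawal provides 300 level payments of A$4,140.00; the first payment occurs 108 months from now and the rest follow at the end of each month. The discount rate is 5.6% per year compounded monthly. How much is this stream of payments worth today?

Ordinary annuity of 300 payments, first payment at period 108.
Periodic rate r = 0.056/12 per month; n is counted in months.
The ordinary-annuity PV formula values the stream one period before the first payment (period 107); discount that back 107 periods:
PV₀ = 4,140 × [1 − (1+r)^−300] / r × (1+r)^−107 = A$405,698.81

A$405,698.81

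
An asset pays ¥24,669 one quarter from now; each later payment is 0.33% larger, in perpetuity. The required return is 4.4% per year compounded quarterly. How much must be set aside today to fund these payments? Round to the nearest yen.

¥3,203,766

Periodic rate r = 0.044/4 per quarter.
Growing perpetuity (Gordon): PV = PMT₁ / (r − g) = 24,669 / (r − 0.0033) = ¥3,203,766.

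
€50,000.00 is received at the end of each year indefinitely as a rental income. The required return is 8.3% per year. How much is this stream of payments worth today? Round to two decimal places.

€602,409.64

Periodic rate r = 0.083 per year.
Level perpetuity: PV = PMT / r = 50,000 / (0.083) = €602,409.64.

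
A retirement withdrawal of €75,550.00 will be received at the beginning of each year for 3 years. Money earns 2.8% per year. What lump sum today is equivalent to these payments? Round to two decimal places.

€220,532.70

This is an annuity due: 3 payments of €75,550.00 at the beginning of each year.
Periodic rate r = 0.028 per year.
PV = PMT × [(1 − (1+r)^−n)/r] × (1+r) = 75,550 × [1 − (1+r)^−3] / r × (1+r) = €220,532.70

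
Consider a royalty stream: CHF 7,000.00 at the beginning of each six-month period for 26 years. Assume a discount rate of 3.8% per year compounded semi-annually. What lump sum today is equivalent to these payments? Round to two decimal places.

This is an annuity due: 52 payments of CHF 7,000.00 at the beginning of each six-month period.
Periodic rate r = 0.038/2 per half-year; n is counted in half-years.
PV = PMT × [(1 − (1+r)^−n)/r] × (1+r) = 7,000 × [1 − (1+r)^−52] / r × (1+r) = CHF 234,342.48

CHF 234,342.48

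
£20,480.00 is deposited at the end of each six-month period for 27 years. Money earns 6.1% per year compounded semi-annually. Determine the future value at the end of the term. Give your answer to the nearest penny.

£2,729,644.18

This is an ordinary annuity: 54 deposits of £20,480.00 at the end of each six-month period.
Periodic rate r = 0.061/2 per half-year; n is counted in half-years.
FV = PMT × [((1+r)^n − 1)/r] = 20,480 × [(1+r)^54 − 1] / r = £2,729,644.18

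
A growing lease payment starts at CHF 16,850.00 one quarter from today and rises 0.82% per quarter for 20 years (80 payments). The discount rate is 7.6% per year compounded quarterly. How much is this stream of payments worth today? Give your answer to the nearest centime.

CHF 894,947.45

Periodic rate r = 0.076/4 per quarter; n is counted in quarters.
Growing ordinary annuity: PV = PMT₁ × [1 − ((1+g)/(1+r))^n] / (r − g) = 16,850 × [1 − ((1+0.0082)/(1+r))^80] / (r − 0.0082) = CHF 894,947.45.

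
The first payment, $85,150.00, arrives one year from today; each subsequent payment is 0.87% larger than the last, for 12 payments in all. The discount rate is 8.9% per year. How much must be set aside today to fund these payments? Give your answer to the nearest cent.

Periodic rate r = 0.089 per year.
Growing ordinary annuity: PV = PMT₁ × [1 − ((1+g)/(1+r))^n] / (r − g) = 85,150 × [1 − ((1+0.0087)/(1+r))^12] / (r − 0.0087) = $637,458.47.

$637,458.47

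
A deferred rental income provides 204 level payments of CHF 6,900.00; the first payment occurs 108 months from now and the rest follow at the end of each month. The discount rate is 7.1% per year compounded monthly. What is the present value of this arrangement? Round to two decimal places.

Ordinary annuity of 204 payments, first payment at period 108.
Periodic rate r = 0.071/12 per month; n is counted in months.
The ordinary-annuity PV formula values the stream one period before the first payment (period 107); discount that back 107 periods:
PV₀ = 6,900 × [1 − (1+r)^−204] / r × (1+r)^−107 = CHF 434,147.22

CHF 434,147.22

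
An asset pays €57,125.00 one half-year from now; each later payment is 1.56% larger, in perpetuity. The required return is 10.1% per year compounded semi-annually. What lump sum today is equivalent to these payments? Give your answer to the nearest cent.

€1,636,819.48

Periodic rate r = 0.101/2 per half-year.
Growing perpetuity (Gordon): PV = PMT₁ / (r − g) = 57,125 / (r − 0.0156) = €1,636,819.48.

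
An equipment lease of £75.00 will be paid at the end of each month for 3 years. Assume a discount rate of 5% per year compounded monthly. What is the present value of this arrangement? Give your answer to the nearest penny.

This is an ordinary annuity: 36 payments of £75.00 at the end of each month.
Periodic rate r = 0.05/12 per month; n is counted in months.
PV = PMT × [(1 − (1+r)^−n)/r] = 75 × [1 − (1+r)^−36] / r = £2,502.43

£2,502.43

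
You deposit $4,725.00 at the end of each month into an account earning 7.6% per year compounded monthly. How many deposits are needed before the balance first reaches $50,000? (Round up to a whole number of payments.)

11 payments

Periodic rate r = 0.076/12 per month; n is counted in months.
Ordinary annuity FV: 50,000 = 4,725 × [((1+r)^n − 1)/r].
(1+r)^n = 1 + 50,000 × r / 4,725, so n = ln(1 + 50,000·r/4,725) / ln(1+r) = 10.27.
Round up to a whole number of payments: n = 11.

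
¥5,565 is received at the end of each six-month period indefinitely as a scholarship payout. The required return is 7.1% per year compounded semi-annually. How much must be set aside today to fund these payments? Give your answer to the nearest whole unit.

Periodic rate r = 0.071/2 per half-year.
Level perpetuity: PV = PMT / r = 5,565 / (0.071/2) = ¥156,761.

¥156,761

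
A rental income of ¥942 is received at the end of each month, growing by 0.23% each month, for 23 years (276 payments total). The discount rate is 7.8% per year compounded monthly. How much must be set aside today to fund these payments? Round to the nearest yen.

Periodic rate r = 0.078/12 per month; n is counted in months.
Growing ordinary annuity: PV = PMT₁ × [1 − ((1+g)/(1+r))^n] / (r − g) = 942 × [1 − ((1+0.0023)/(1+r))^276] / (r − 0.0023) = ¥153,561.

¥153,561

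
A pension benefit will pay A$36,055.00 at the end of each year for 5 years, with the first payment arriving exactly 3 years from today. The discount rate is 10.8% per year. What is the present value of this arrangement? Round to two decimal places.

Ordinary annuity of 5 payments, first payment at period 3.
Periodic rate r = 0.108 per year.
The ordinary-annuity PV formula values the stream one period before the first payment (period 2); discount that back 2 periods:
PV₀ = 36,055 × [1 − (1+r)^−5] / r × (1+r)^−2 = A$109,092.32

A$109,092.32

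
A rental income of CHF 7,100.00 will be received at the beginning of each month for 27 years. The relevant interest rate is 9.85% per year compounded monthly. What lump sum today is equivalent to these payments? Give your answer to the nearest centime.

CHF 810,377.91

This is an annuity due: 324 payments of CHF 7,100.00 at the beginning of each month.
Periodic rate r = 0.0985/12 per month; n is counted in months.
PV = PMT × [(1 − (1+r)^−n)/r] × (1+r) = 7,100 × [1 − (1+r)^−324] / r × (1+r) = CHF 810,377.91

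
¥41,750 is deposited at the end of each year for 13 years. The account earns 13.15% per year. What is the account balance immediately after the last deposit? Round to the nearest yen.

This is an ordinary annuity: 13 deposits of ¥41,750 at the end of each year.
Periodic rate r = 0.1315 per year.
FV = PMT × [((1+r)^n − 1)/r] = 41,750 × [(1+r)^13 − 1] / r = ¥1,264,632

¥1,264,632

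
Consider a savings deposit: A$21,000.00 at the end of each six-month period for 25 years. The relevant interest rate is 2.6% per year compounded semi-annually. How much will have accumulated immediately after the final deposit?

This is an ordinary annuity: 50 deposits of A$21,000.00 at the end of each six-month period.
Periodic rate r = 0.026/2 per half-year; n is counted in half-years.
FV = PMT × [((1+r)^n − 1)/r] = 21,000 × [(1+r)^50 − 1] / r = A$1,466,016.32

A$1,466,016.32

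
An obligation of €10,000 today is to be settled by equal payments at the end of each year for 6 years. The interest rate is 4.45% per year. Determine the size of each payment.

€1,935.66

Level ordinary annuity; solve PV = PMT × [(1 − (1+r)^−n)/r] for PMT.
Periodic rate r = 0.0445 per year.
With n = 6: PMT = 10,000 / ([(1 − (1+r)^−n)/r]) = €1,935.66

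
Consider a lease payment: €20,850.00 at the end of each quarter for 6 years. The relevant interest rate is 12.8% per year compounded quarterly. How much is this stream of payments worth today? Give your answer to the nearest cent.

€345,617.51

This is an ordinary annuity: 24 payments of €20,850.00 at the end of each quarter.
Periodic rate r = 0.128/4 per quarter; n is counted in quarters.
PV = PMT × [(1 − (1+r)^−n)/r] = 20,850 × [1 − (1+r)^−24] / r = €345,617.51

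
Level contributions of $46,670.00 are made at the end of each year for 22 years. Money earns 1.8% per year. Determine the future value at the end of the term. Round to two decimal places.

$1,246,207.19

This is an ordinary annuity: 22 deposits of $46,670.00 at the end of each year.
Periodic rate r = 0.018 per year.
FV = PMT × [((1+r)^n − 1)/r] = 46,670 × [(1+r)^22 − 1] / r = $1,246,207.19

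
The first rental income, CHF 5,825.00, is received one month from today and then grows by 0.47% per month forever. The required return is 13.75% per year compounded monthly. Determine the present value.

Periodic rate r = 0.1375/12 per month.
Growing perpetuity (Gordon): PV = PMT₁ / (r − g) = 5,825 / (r − 0.0047) = CHF 861,898.89.

CHF 861,898.89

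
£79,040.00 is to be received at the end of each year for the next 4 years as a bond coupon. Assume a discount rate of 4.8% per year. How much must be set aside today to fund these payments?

£281,578.93

This is an ordinary annuity: 4 payments of £79,040.00 at the end of each year.
Periodic rate r = 0.048 per year.
PV = PMT × [(1 − (1+r)^−n)/r] = 79,040 × [1 − (1+r)^−4] / r = £281,578.93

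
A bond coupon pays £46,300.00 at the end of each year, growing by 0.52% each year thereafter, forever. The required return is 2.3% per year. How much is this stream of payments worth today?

Periodic rate r = 0.023 per year.
Growing perpetuity (Gordon): PV = PMT₁ / (r − g) = 46,300 / (r − 0.0052) = £2,601,123.60.

£2,601,123.60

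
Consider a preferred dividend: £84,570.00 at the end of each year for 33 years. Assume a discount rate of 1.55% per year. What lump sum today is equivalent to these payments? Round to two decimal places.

£2,171,797.30

This is an ordinary annuity: 33 payments of £84,570.00 at the end of each year.
Periodic rate r = 0.0155 per year.
PV = PMT × [(1 − (1+r)^−n)/r] = 84,570 × [1 − (1+r)^−33] / r = £2,171,797.30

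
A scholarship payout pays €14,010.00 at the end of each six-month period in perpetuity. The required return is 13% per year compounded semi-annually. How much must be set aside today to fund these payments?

€215,538.46

Periodic rate r = 0.13/2 per half-year.
Level perpetuity: PV = PMT / r = 14,010 / (0.13/2) = €215,538.46.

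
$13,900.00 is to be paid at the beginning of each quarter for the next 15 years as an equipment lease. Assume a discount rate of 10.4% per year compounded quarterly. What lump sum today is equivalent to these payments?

$430,931.67

This is an annuity due: 60 payments of $13,900.00 at the beginning of each quarter.
Periodic rate r = 0.104/4 per quarter; n is counted in quarters.
PV = PMT × [(1 − (1+r)^−n)/r] × (1+r) = 13,900 × [1 − (1+r)^−60] / r × (1+r) = $430,931.67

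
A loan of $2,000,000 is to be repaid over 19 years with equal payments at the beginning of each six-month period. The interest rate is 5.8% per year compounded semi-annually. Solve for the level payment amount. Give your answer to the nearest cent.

$85,074.06

Level annuity due; solve PV = PMT × [(1 − (1+r)^−n)/r] × (1+r) for PMT.
Periodic rate r = 0.058/2 per half-year; n is counted in half-years.
With n = 38: PMT = 2,000,000 / ([(1 − (1+r)^−n)/r] × (1+r)) = $85,074.06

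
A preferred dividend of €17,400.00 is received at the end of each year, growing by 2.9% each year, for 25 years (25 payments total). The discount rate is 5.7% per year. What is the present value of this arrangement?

Periodic rate r = 0.057 per year.
Growing ordinary annuity: PV = PMT₁ × [1 − ((1+g)/(1+r))^n] / (r − g) = 17,400 × [1 − ((1+0.029)/(1+r))^25] / (r − 0.029) = €303,813.65.

€303,813.65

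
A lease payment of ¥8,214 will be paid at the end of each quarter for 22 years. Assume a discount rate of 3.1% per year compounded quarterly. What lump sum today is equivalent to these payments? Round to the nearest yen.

This is an ordinary annuity: 88 payments of ¥8,214 at the end of each quarter.
Periodic rate r = 0.031/4 per quarter; n is counted in quarters.
PV = PMT × [(1 − (1+r)^−n)/r] = 8,214 × [1 − (1+r)^−88] / r = ¥522,584

¥522,584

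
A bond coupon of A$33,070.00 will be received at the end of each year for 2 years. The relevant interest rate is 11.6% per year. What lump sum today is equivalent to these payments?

This is an ordinary annuity: 2 payments of A$33,070.00 at the end of each year.
Periodic rate r = 0.116 per year.
PV = PMT × [(1 − (1+r)^−n)/r] = 33,070 × [1 − (1+r)^−2] / r = A$56,185.14

A$56,185.14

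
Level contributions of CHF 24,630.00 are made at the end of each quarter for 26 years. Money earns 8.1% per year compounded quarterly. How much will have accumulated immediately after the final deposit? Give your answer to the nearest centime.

CHF 8,567,922.20

This is an ordinary annuity: 104 deposits of CHF 24,630.00 at the end of each quarter.
Periodic rate r = 0.081/4 per quarter; n is counted in quarters.
FV = PMT × [((1+r)^n − 1)/r] = 24,630 × [(1+r)^104 − 1] / r = CHF 8,567,922.20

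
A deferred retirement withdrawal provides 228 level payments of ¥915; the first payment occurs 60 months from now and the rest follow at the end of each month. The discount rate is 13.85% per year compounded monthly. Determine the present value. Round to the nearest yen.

Ordinary annuity of 228 payments, first payment at period 60.
Periodic rate r = 0.1385/12 per month; n is counted in months.
The ordinary-annuity PV formula values the stream one period before the first payment (period 59); discount that back 59 periods:
PV₀ = 915 × [1 − (1+r)^−228] / r × (1+r)^−59 = ¥37,339

¥37,339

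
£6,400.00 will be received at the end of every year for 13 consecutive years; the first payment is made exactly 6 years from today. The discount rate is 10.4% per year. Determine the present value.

£27,155.12

Ordinary annuity of 13 payments, first payment at period 6.
Periodic rate r = 0.104 per year.
The ordinary-annuity PV formula values the stream one period before the first payment (period 5); discount that back 5 periods:
PV₀ = 6,400 × [1 − (1+r)^−13] / r × (1+r)^−5 = £27,155.12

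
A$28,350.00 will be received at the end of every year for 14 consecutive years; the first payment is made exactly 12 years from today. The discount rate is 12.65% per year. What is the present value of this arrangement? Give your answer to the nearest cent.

Ordinary annuity of 14 payments, first payment at period 12.
Periodic rate r = 0.1265 per year.
The ordinary-annuity PV formula values the stream one period before the first payment (period 11); discount that back 11 periods:
PV₀ = 28,350 × [1 − (1+r)^−14] / r × (1+r)^−11 = A$49,045.92

A$49,045.92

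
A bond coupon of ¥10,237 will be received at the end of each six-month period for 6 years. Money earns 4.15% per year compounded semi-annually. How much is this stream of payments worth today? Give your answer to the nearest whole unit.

This is an ordinary annuity: 12 payments of ¥10,237 at the end of each six-month period.
Periodic rate r = 0.0415/2 per half-year; n is counted in half-years.
PV = PMT × [(1 − (1+r)^−n)/r] = 10,237 × [1 − (1+r)^−12] / r = ¥107,763

¥107,763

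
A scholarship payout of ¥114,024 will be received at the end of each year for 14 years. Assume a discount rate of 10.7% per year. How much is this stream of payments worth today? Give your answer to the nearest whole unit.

¥808,874

This is an ordinary annuity: 14 payments of ¥114,024 at the end of each year.
Periodic rate r = 0.107 per year.
PV = PMT × [(1 − (1+r)^−n)/r] = 114,024 × [1 − (1+r)^−14] / r = ¥808,874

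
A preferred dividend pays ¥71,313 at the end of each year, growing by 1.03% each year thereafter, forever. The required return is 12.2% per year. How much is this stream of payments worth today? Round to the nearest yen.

Periodic rate r = 0.122 per year.
Growing perpetuity (Gordon): PV = PMT₁ / (r − g) = 71,313 / (r − 0.0103) = ¥638,433.

¥638,433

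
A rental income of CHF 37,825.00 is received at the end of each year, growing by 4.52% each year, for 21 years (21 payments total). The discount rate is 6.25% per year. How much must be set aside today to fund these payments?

CHF 637,554.84

Periodic rate r = 0.0625 per year.
Growing ordinary annuity: PV = PMT₁ × [1 − ((1+g)/(1+r))^n] / (r − g) = 37,825 × [1 − ((1+0.0452)/(1+r))^21] / (r − 0.0452) = CHF 637,554.84.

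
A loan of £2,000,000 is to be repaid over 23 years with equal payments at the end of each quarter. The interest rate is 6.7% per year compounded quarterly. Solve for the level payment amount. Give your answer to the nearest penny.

Level ordinary annuity; solve PV = PMT × [(1 − (1+r)^−n)/r] for PMT.
Periodic rate r = 0.067/4 per quarter; n is counted in quarters.
With n = 92: PMT = 2,000,000 / ([(1 − (1+r)^−n)/r]) = £42,779.68

£42,779.68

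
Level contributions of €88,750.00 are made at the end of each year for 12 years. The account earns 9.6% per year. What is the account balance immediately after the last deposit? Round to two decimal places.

This is an ordinary annuity: 12 deposits of €88,750.00 at the end of each year.
Periodic rate r = 0.096 per year.
FV = PMT × [((1+r)^n − 1)/r] = 88,750 × [(1+r)^12 − 1] / r = €1,852,827.13

€1,852,827.13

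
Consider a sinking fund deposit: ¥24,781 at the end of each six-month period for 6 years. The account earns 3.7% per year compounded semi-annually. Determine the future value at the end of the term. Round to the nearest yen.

¥329,576

This is an ordinary annuity: 12 deposits of ¥24,781 at the end of each six-month period.
Periodic rate r = 0.037/2 per half-year; n is counted in half-years.
FV = PMT × [((1+r)^n − 1)/r] = 24,781 × [(1+r)^12 − 1] / r = ¥329,576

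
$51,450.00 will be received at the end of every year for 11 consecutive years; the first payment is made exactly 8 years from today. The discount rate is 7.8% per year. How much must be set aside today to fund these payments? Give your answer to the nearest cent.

$219,237.19

Ordinary annuity of 11 payments, first payment at period 8.
Periodic rate r = 0.078 per year.
The ordinary-annuity PV formula values the stream one period before the first payment (period 7); discount that back 7 periods:
PV₀ = 51,450 × [1 − (1+r)^−11] / r × (1+r)^−7 = $219,237.19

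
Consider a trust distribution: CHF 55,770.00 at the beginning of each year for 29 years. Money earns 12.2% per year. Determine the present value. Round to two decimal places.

This is an annuity due: 29 payments of CHF 55,770.00 at the beginning of each year.
Periodic rate r = 0.122 per year.
PV = PMT × [(1 − (1+r)^−n)/r] × (1+r) = 55,770 × [1 − (1+r)^−29] / r × (1+r) = CHF 494,694.05

CHF 494,694.05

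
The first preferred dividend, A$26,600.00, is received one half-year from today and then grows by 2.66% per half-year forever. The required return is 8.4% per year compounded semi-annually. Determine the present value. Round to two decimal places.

A$1,727,272.73

Periodic rate r = 0.084/2 per half-year.
Growing perpetuity (Gordon): PV = PMT₁ / (r − g) = 26,600 / (r − 0.0266) = A$1,727,272.73.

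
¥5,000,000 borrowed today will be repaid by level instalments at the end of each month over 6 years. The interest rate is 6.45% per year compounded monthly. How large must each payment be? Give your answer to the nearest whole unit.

Level ordinary annuity; solve PV = PMT × [(1 − (1+r)^−n)/r] for PMT.
Periodic rate r = 0.0645/12 per month; n is counted in months.
With n = 72: PMT = 5,000,000 / ([(1 − (1+r)^−n)/r]) = ¥83,931

¥83,931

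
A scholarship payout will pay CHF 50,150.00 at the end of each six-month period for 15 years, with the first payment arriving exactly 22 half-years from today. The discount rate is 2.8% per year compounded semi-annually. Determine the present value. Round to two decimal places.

Ordinary annuity of 30 payments, first payment at period 22.
Periodic rate r = 0.028/2 per half-year; n is counted in half-years.
The ordinary-annuity PV formula values the stream one period before the first payment (period 21); discount that back 21 periods:
PV₀ = 50,150 × [1 − (1+r)^−30] / r × (1+r)^−21 = CHF 912,319.02

CHF 912,319.02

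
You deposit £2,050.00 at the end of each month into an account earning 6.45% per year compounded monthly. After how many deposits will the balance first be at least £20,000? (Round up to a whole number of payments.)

10 payments

Periodic rate r = 0.0645/12 per month; n is counted in months.
Ordinary annuity FV: 20,000 = 2,050 × [((1+r)^n − 1)/r].
(1+r)^n = 1 + 20,000 × r / 2,050, so n = ln(1 + 20,000·r/2,050) / ln(1+r) = 9.53.
Round up to a whole number of payments: n = 10.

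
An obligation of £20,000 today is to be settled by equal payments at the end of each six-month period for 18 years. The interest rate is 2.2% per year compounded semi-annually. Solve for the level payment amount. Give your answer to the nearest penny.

£675.81

Level ordinary annuity; solve PV = PMT × [(1 − (1+r)^−n)/r] for PMT.
Periodic rate r = 0.022/2 per half-year; n is counted in half-years.
With n = 36: PMT = 20,000 / ([(1 − (1+r)^−n)/r]) = £675.81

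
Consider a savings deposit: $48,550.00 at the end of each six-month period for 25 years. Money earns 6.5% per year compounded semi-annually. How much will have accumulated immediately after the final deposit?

This is an ordinary annuity: 50 deposits of $48,550.00 at the end of each six-month period.
Periodic rate r = 0.065/2 per half-year; n is counted in half-years.
FV = PMT × [((1+r)^n − 1)/r] = 48,550 × [(1+r)^50 − 1] / r = $5,898,952.70

$5,898,952.70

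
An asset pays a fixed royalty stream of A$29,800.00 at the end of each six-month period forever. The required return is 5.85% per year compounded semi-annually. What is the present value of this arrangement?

Periodic rate r = 0.0585/2 per half-year.
Level perpetuity: PV = PMT / r = 29,800 / (0.0585/2) = A$1,018,803.42.

A$1,018,803.42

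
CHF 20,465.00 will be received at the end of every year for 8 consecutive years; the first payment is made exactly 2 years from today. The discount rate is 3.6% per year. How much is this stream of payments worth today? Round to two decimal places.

Ordinary annuity of 8 payments, first payment at period 2.
Periodic rate r = 0.036 per year.
The ordinary-annuity PV formula values the stream one period before the first payment (period 1); discount that back 1 periods:
PV₀ = 20,465 × [1 − (1+r)^−8] / r × (1+r)^−1 = CHF 135,222.23

CHF 135,222.23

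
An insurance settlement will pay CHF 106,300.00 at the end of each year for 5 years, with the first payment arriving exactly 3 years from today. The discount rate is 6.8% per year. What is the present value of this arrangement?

Ordinary annuity of 5 payments, first payment at period 3.
Periodic rate r = 0.068 per year.
The ordinary-annuity PV formula values the stream one period before the first payment (period 2); discount that back 2 periods:
PV₀ = 106,300 × [1 − (1+r)^−5] / r × (1+r)^−2 = CHF 384,171.27

CHF 384,171.27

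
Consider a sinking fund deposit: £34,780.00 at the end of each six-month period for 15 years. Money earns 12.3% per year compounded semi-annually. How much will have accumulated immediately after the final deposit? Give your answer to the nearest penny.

£2,823,337.70

This is an ordinary annuity: 30 deposits of £34,780.00 at the end of each six-month period.
Periodic rate r = 0.123/2 per half-year; n is counted in half-years.
FV = PMT × [((1+r)^n − 1)/r] = 34,780 × [(1+r)^30 − 1] / r = £2,823,337.70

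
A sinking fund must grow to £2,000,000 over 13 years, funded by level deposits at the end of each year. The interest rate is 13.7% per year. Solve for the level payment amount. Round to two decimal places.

Level ordinary annuity; solve FV = PMT × [((1+r)^n − 1)/r] for PMT.
Periodic rate r = 0.137 per year.
With n = 13: PMT = 2,000,000 / ([((1+r)^n − 1)/r]) = £63,610.70

£63,610.70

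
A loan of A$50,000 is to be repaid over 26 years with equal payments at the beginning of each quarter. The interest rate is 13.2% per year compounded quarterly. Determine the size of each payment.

A$1,653.79

Level annuity due; solve PV = PMT × [(1 − (1+r)^−n)/r] × (1+r) for PMT.
Periodic rate r = 0.132/4 per quarter; n is counted in quarters.
With n = 104: PMT = 50,000 / ([(1 − (1+r)^−n)/r] × (1+r)) = A$1,653.79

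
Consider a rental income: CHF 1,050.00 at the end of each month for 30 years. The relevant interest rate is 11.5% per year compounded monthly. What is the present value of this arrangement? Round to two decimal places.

CHF 106,029.39

This is an ordinary annuity: 360 payments of CHF 1,050.00 at the end of each month.
Periodic rate r = 0.115/12 per month; n is counted in months.
PV = PMT × [(1 − (1+r)^−n)/r] = 1,050 × [1 − (1+r)^−360] / r = CHF 106,029.39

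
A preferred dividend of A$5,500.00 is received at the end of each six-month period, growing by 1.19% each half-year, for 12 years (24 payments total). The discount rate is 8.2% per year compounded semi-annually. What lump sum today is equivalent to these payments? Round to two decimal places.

A$93,294.06

Periodic rate r = 0.082/2 per half-year; n is counted in half-years.
Growing ordinary annuity: PV = PMT₁ × [1 − ((1+g)/(1+r))^n] / (r − g) = 5,500 × [1 − ((1+0.0119)/(1+r))^24] / (r − 0.0119) = A$93,294.06.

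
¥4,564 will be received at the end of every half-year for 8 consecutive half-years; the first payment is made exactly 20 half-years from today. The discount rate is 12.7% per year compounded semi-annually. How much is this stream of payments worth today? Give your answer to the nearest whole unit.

¥8,678

Ordinary annuity of 8 payments, first payment at period 20.
Periodic rate r = 0.127/2 per half-year; n is counted in half-years.
The ordinary-annuity PV formula values the stream one period before the first payment (period 19); discount that back 19 periods:
PV₀ = 4,564 × [1 − (1+r)^−8] / r × (1+r)^−19 = ¥8,678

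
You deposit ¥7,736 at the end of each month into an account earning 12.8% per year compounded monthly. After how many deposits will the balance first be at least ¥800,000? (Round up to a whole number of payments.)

Periodic rate r = 0.128/12 per month; n is counted in months.
Ordinary annuity FV: 800,000 = 7,736 × [((1+r)^n − 1)/r].
(1+r)^n = 1 + 800,000 × r / 7,736, so n = ln(1 + 800,000·r/7,736) / ln(1+r) = 70.06.
Round up to a whole number of payments: n = 71.

71 payments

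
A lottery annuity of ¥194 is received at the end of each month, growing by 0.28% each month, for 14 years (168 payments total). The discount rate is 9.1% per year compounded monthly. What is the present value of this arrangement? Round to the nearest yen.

¥22,324

Periodic rate r = 0.091/12 per month; n is counted in months.
Growing ordinary annuity: PV = PMT₁ × [1 − ((1+g)/(1+r))^n] / (r − g) = 194 × [1 − ((1+0.0028)/(1+r))^168] / (r − 0.0028) = ¥22,324.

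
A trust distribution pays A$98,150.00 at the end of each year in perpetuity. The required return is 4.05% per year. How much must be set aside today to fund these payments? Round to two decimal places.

A$2,423,456.79

Periodic rate r = 0.0405 per year.
Level perpetuity: PV = PMT / r = 98,150 / (0.0405) = A$2,423,456.79.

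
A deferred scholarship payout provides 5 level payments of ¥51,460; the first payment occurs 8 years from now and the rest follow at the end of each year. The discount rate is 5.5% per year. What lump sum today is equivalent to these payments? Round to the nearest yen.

Ordinary annuity of 5 payments, first payment at period 8.
Periodic rate r = 0.055 per year.
The ordinary-annuity PV formula values the stream one period before the first payment (period 7); discount that back 7 periods:
PV₀ = 51,460 × [1 − (1+r)^−5] / r × (1+r)^−7 = ¥151,063

¥151,063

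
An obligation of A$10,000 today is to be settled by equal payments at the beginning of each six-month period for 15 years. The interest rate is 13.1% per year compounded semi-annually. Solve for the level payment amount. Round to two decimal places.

Level annuity due; solve PV = PMT × [(1 − (1+r)^−n)/r] × (1+r) for PMT.
Periodic rate r = 0.131/2 per half-year; n is counted in half-years.
With n = 30: PMT = 10,000 / ([(1 − (1+r)^−n)/r] × (1+r)) = A$722.43

A$722.43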